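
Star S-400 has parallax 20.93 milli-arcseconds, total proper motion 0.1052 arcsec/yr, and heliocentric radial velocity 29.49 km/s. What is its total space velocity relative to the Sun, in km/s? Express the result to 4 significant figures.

37.91 km/s

d = 1/p = 1/0.02093″ = 47.778 pc.
v_t = 4.740 μ d = 4.740 × 0.1052 × 47.778 = 23.824 km/s.
v = √(v_r² + v_t²) = √(29.49² + 23.824²) = √1437.24 = 37.911 km/s.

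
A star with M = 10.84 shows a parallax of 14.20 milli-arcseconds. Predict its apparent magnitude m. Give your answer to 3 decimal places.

m = 15.079

d = 1/p = 1/0.01420″ = 70.423 pc.
m − M = 5 log₁₀ d − 5 = 5 log₁₀(70.423) − 5 = 9.2386 − 5 = 4.2386.
m = M + (m − M) = 10.84 + 4.2386 = 15.079.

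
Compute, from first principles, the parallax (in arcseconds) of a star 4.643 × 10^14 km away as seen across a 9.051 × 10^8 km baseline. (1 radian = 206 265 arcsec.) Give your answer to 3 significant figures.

0.402 arcsec

θ ≈ B/d = (9.051 × 10^8) / (4.643 × 10^14) = 1.9494 × 10^-6 rad.
In arcseconds: 1.9494 × 10^-6 × 206265 = 0.40209″.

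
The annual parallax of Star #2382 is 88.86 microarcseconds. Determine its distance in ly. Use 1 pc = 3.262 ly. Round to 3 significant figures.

36700 ly

p = 88.86 microarcseconds = 0.00008886 arcsec.
d = 1/p = 1/0.00008886 = 11254 pc.
In light-years: 11254 × 3.262 = 36711 ly.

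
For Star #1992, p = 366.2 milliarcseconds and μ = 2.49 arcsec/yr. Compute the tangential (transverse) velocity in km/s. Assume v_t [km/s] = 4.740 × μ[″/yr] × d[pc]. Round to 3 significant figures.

32.2 km/s

d = 1/p = 1/0.3662″ = 2.7307 pc.
v_t = 4.74 × μ × d = 4.74 × 2.49 × 2.7307 = 32.229 km/s.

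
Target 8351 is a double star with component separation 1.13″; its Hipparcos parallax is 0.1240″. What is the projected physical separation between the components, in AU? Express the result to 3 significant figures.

9.11 AU

d = 1/p = 1/0.1240″ = 8.0645 pc.
At distance d (pc), an angle of θ arcsec spans θ·d AU: s = 1.13 × 8.0645 = 9.1129 AU.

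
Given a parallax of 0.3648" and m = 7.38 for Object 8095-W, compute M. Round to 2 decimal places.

d = 1/p = 1/0.3648″ = 2.7412 pc.
m − M = 5 log₁₀(2.7412) − 5 = 2.1897 − 5 = -2.8103.
M = m − (m − M) = 7.38 − (-2.8103) = 10.19.

M = 10.19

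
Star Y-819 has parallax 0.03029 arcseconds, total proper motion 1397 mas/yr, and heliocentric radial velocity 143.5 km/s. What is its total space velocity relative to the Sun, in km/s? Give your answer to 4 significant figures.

d = 1/p = 1/0.03029″ = 33.014 pc.
μ = 1397 mas/yr = 1.397 ″/yr.
v_t = 4.740 μ d = 4.740 × 1.397 × 33.014 = 218.61 km/s.
v = √(v_r² + v_t²) = √(143.5² + 218.61²) = √68382.6 = 261.5 km/s.

261.5 km/s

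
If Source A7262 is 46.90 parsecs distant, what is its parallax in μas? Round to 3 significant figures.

21300 μas

p = 1/d = 1/46.9 = 0.021322 arcsec.
= 0.021322 × 10⁶ = 21322 μas.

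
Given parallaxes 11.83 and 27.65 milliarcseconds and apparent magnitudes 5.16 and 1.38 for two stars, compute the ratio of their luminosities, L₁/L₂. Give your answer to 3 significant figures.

d₁ = 1/p₁ = 1/0.01183″ = 84.531 pc; d₂ = 1/p₂ = 1/0.02765″ = 36.166 pc.
M₁ = m₁ − 5 log₁₀ d₁ + 5 = 5.16 − 9.6351 + 5 = 0.5249.
M₂ = 1.38 − 7.7915 + 5 = -1.4115.
L₁/L₂ = 10^(0.4(M₂ − M₁)) = 10^(0.4 × (-1.9364)) = 10^(-0.77456) = 0.16805.

L₁/L₂ = 0.168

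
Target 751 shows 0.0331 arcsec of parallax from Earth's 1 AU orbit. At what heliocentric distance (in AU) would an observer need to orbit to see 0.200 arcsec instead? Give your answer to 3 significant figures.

Parallax scales linearly with baseline: p ∝ B, so B = p_target / p_Earth × 1 AU.
B = 0.200 / 0.0331 = 6.0423 AU.

6.04 AU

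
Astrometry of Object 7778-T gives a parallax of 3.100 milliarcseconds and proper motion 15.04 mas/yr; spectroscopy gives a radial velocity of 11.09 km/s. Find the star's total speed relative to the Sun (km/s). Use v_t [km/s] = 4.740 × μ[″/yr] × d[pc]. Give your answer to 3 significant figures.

d = 1/p = 1/0.003100″ = 322.58 pc.
μ = 15.04 mas/yr = 0.01504 ″/yr.
v_t = 4.740 μ d = 4.740 × 0.01504 × 322.58 = 22.997 km/s.
v = √(v_r² + v_t²) = √(11.09² + 22.997²) = √651.85 = 25.531 km/s.

25.5 km/s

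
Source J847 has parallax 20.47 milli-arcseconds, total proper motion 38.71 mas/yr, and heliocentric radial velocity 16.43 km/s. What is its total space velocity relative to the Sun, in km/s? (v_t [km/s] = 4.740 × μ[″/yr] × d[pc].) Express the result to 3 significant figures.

18.7 km/s

d = 1/p = 1/0.02047″ = 48.852 pc.
μ = 38.71 mas/yr = 0.03871 ″/yr.
v_t = 4.740 μ d = 4.740 × 0.03871 × 48.852 = 8.9636 km/s.
v = √(v_r² + v_t²) = √(16.43² + 8.9636²) = √350.291 = 18.716 km/s.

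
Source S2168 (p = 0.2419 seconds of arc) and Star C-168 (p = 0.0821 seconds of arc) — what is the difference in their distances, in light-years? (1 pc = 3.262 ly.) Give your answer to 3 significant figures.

26.2 ly

d_A = 1/0.2419″ = 4.1339 pc; d_B = 1/0.08210″ = 12.18 pc.
|d_B − d_A| = |12.18 − 4.1339| = 8.0461 pc = 8.0461 × 3.262 ly = 26.246 ly.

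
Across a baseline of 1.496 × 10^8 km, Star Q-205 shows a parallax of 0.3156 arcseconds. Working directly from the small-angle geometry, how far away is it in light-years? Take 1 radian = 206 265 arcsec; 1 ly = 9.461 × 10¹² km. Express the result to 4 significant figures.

θ = 0.3156″ = 0.3156/206265 = 1.5301 × 10^-6 rad.
d = B/θ = (1.496 × 10^8) / (1.5301 × 10^-6) = 9.7771 × 10^13 km = (9.7771 × 10^13) / (9.461 × 10^12) ly = 10.334 ly.

10.33 ly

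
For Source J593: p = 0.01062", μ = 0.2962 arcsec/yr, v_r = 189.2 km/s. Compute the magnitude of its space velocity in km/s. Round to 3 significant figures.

231 km/s

d = 1/p = 1/0.01062″ = 94.162 pc.
v_t = 4.740 μ d = 4.740 × 0.2962 × 94.162 = 132.2 km/s.
v = √(v_r² + v_t²) = √(189.2² + 132.2²) = √53273.5 = 230.81 km/s.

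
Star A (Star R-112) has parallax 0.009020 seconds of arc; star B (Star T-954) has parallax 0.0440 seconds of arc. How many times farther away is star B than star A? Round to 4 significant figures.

0.2050

Since d = 1/p, d_B/d_A = p_A/p_B.
= 0.009020 / 0.0440 = 0.205.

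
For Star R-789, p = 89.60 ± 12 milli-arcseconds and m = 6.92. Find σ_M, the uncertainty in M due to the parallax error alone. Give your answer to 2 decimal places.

M = m − 5 log₁₀ d + 5 = m + 5 log₁₀ p + 5, so ∂M/∂p = 5/(p ln 10).
σ_M = (5/ln 10) · (σ_p/p) = 2.1715 × 12/89.60 = 2.1715 × 0.13393 = 0.29083.

σ_M = 0.29 mag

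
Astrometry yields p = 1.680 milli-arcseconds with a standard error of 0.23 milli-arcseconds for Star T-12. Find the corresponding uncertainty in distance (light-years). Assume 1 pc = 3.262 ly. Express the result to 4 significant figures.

265.8 ly

d = 1/p, so σ_d = σ_p / p².
σ_d = 0.000230 / (0.001680)² = 0.000230 / 0.0000028224 = 81.491 pc = 81.491 × 3.262 ly = 265.82 ly.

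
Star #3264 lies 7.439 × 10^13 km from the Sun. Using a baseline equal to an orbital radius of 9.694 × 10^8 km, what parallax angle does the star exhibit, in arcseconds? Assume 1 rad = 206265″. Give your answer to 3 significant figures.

θ ≈ B/d = (9.694 × 10^8) / (7.439 × 10^13) = 1.3031 × 10^-5 rad.
In arcseconds: 1.3031 × 10^-5 × 206265 = 2.6878″.

2.69 arcsec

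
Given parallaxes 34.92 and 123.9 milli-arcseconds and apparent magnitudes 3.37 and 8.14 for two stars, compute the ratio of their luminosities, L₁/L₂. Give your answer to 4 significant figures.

d₁ = 1/p₁ = 1/0.03492″ = 28.637 pc; d₂ = 1/p₂ = 1/0.1239″ = 8.071 pc.
M₁ = m₁ − 5 log₁₀ d₁ + 5 = 3.37 − 7.2846 + 5 = 1.0854.
M₂ = 8.14 − 4.5346 + 5 = 8.6054.
L₁/L₂ = 10^(0.4(M₂ − M₁)) = 10^(0.4 × 7.5200) = 10^3.00800 = 1018.6.

L₁/L₂ = 1019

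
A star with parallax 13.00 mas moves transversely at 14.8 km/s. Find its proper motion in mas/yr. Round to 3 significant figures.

d = 1/p = 1/0.01300″ = 76.923 pc.
μ = v_t / (4.74 d) = 14.8 / (4.74 × 76.923) = 14.8 / 364.62 = 0.04059 ″/yr = 40.59 mas/yr.

40.6 mas/yr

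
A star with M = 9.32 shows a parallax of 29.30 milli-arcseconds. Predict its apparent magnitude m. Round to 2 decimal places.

m = 11.99

d = 1/p = 1/0.02930″ = 34.13 pc.
m − M = 5 log₁₀ d − 5 = 5 log₁₀(34.13) − 5 = 7.6657 − 5 = 2.6657.
m = M + (m − M) = 9.32 + 2.6657 = 11.99.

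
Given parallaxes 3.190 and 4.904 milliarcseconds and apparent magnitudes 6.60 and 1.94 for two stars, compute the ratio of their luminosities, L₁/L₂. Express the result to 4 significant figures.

L₁/L₂ = 0.03232

d₁ = 1/p₁ = 1/0.003190″ = 313.48 pc; d₂ = 1/p₂ = 1/0.004904″ = 203.92 pc.
M₁ = m₁ − 5 log₁₀ d₁ + 5 = 6.60 − 12.4810 + 5 = -0.8810.
M₂ = 1.94 − 11.5473 + 5 = -4.6073.
L₁/L₂ = 10^(0.4(M₂ − M₁)) = 10^(0.4 × (-3.7263)) = 10^(-1.49052) = 0.032321.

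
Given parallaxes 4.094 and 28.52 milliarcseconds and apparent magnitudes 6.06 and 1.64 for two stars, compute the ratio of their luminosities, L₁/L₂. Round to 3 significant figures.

d₁ = 1/p₁ = 1/0.004094″ = 244.26 pc; d₂ = 1/p₂ = 1/0.02852″ = 35.063 pc.
M₁ = m₁ − 5 log₁₀ d₁ + 5 = 6.06 − 11.9393 + 5 = -0.8793.
M₂ = 1.64 − 7.7242 + 5 = -1.0842.
L₁/L₂ = 10^(0.4(M₂ − M₁)) = 10^(0.4 × (-0.2049)) = 10^(-0.08196) = 0.82802.

L₁/L₂ = 0.828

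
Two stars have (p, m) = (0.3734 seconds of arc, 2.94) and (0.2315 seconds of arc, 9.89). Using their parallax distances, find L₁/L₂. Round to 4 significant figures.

d₁ = 1/p₁ = 1/0.3734″ = 2.6781 pc; d₂ = 1/p₂ = 1/0.2315″ = 4.3197 pc.
M₁ = m₁ − 5 log₁₀ d₁ + 5 = 2.94 − 2.1391 + 5 = 5.8009.
M₂ = 9.89 − 3.1773 + 5 = 11.7127.
L₁/L₂ = 10^(0.4(M₂ − M₁)) = 10^(0.4 × 5.9118) = 10^2.36472 = 231.59.

L₁/L₂ = 231.6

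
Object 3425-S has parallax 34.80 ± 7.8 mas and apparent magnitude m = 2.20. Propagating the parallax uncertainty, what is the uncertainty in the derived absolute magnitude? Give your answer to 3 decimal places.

M = m − 5 log₁₀ d + 5 = m + 5 log₁₀ p + 5, so ∂M/∂p = 5/(p ln 10).
σ_M = (5/ln 10) · (σ_p/p) = 2.1715 × 7.8/34.80 = 2.1715 × 0.22414 = 0.48672.

σ_M = 0.487 mag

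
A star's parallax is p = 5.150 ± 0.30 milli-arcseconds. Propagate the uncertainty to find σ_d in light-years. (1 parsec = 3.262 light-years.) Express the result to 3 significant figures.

d = 1/p, so σ_d = σ_p / p².
σ_d = 0.000300 / (0.005150)² = 0.000300 / 0.000026523 = 11.311 pc = 11.311 × 3.262 ly = 36.896 ly.

36.9 ly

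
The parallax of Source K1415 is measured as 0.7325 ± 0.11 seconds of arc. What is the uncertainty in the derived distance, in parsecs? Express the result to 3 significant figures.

d = 1/p, so σ_d = σ_p / p².
σ_d = 0.110 / (0.7325)² = 0.110 / 0.53656 = 0.20501 pc.

0.205 pc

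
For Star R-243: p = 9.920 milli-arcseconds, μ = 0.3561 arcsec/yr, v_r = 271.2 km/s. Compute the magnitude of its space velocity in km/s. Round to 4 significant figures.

320.2 km/s

d = 1/p = 1/0.009920″ = 100.81 pc.
v_t = 4.740 μ d = 4.740 × 0.3561 × 100.81 = 170.16 km/s.
v = √(v_r² + v_t²) = √(271.2² + 170.16²) = √102504 = 320.16 km/s.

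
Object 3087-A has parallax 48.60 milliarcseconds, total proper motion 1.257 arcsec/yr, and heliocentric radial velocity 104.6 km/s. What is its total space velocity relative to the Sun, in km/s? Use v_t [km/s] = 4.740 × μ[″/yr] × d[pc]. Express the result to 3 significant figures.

161 km/s

d = 1/p = 1/0.04860″ = 20.576 pc.
v_t = 4.740 μ d = 4.740 × 1.257 × 20.576 = 122.6 km/s.
v = √(v_r² + v_t²) = √(104.6² + 122.6²) = √25971.9 = 161.16 km/s.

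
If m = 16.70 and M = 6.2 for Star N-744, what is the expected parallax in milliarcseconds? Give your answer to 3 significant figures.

m − M = 16.70 − 6.2 = 10.50.
d = 10^((m−M)/5 + 1) = 10^3.100 = 1258.9 pc.
p = 1/d = 1/1258.9 = 0.00079434 arcsec = 0.79434 mas.

0.794 mas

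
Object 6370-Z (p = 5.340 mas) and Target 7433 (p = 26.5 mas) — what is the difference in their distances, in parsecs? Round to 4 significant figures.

149.5 pc

d_A = 1/0.005340″ = 187.27 pc; d_B = 1/0.02650″ = 37.736 pc.
|d_B − d_A| = |37.736 − 187.27| = 149.53 pc.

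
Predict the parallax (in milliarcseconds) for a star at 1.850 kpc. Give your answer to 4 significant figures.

d = 1.850 kpc = 1850 pc.
p = 1/d = 1/1850 = 0.00054054 arcsec.
= 0.00054054 × 1000 = 0.54054 mas.

0.5405 mas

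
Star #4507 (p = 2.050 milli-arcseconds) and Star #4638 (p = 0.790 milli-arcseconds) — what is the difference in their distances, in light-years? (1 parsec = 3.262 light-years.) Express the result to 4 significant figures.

2538 ly

d_A = 1/0.002050″ = 487.8 pc; d_B = 1/0.0007900″ = 1265.8 pc.
|d_B − d_A| = |1265.8 − 487.8| = 778 pc = 778 × 3.262 ly = 2537.8 ly.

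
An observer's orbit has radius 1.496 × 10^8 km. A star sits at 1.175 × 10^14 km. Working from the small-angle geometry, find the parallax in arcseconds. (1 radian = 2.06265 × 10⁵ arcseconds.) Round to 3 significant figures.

0.263 arcsec

θ ≈ B/d = (1.496 × 10^8) / (1.175 × 10^14) = 1.2732 × 10^-6 rad.
In arcseconds: 1.2732 × 10^-6 × 206265 = 0.26262″.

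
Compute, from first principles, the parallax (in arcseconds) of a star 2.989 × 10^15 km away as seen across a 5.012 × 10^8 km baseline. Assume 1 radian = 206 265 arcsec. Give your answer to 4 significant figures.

θ ≈ B/d = (5.012 × 10^8) / (2.989 × 10^15) = 1.6768 × 10^-7 rad.
In arcseconds: 1.6768 × 10^-7 × 206265 = 0.034587″.

0.03459 arcsec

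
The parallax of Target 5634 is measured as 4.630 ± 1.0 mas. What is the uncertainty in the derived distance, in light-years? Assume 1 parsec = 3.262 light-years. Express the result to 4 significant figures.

152.2 ly

d = 1/p, so σ_d = σ_p / p².
σ_d = 0.00100 / (0.004630)² = 0.00100 / 0.000021437 = 46.648 pc = 46.648 × 3.262 ly = 152.17 ly.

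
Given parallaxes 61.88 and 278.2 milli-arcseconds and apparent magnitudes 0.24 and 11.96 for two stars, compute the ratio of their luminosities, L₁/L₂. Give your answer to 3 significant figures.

L₁/L₂ = 985000

d₁ = 1/p₁ = 1/0.06188″ = 16.16 pc; d₂ = 1/p₂ = 1/0.2782″ = 3.5945 pc.
M₁ = m₁ − 5 log₁₀ d₁ + 5 = 0.24 − 6.0422 + 5 = -0.8022.
M₂ = 11.96 − 2.7782 + 5 = 14.1818.
L₁/L₂ = 10^(0.4(M₂ − M₁)) = 10^(0.4 × 14.9840) = 10^5.99360 = 9.8537 × 10^5.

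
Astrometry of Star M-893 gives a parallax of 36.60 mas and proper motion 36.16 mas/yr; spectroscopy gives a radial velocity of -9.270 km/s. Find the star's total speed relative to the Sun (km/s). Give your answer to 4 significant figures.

d = 1/p = 1/0.03660″ = 27.322 pc.
μ = 36.16 mas/yr = 0.03616 ″/yr.
v_t = 4.740 μ d = 4.740 × 0.03616 × 27.322 = 4.6829 km/s.
v = √(v_r² + v_t²) = √((-9.270)² + 4.6829²) = √107.862 = 10.386 km/s.

10.39 km/s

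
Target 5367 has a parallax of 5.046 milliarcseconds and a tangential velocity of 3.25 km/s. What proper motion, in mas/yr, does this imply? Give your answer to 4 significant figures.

3.460 mas/yr

d = 1/p = 1/0.005046″ = 198.18 pc.
μ = v_t / (4.74 d) = 3.25 / (4.74 × 198.18) = 3.25 / 939.37 = 0.0034598 ″/yr = 3.4598 mas/yr.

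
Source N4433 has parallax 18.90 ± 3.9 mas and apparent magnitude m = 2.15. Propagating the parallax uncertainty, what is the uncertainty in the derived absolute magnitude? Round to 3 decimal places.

M = m − 5 log₁₀ d + 5 = m + 5 log₁₀ p + 5, so ∂M/∂p = 5/(p ln 10).
σ_M = (5/ln 10) · (σ_p/p) = 2.1715 × 3.9/18.90 = 2.1715 × 0.20635 = 0.44809.

σ_M = 0.448 mag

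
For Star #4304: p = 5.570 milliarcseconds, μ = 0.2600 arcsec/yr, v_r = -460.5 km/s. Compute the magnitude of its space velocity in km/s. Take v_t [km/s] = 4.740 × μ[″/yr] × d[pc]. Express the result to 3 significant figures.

511 km/s

d = 1/p = 1/0.005570″ = 179.53 pc.
v_t = 4.740 μ d = 4.740 × 0.2600 × 179.53 = 221.25 km/s.
v = √(v_r² + v_t²) = √((-460.5)² + 221.25²) = √261012 = 510.89 km/s.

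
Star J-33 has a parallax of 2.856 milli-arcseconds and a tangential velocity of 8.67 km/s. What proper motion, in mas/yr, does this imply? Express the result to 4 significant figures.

d = 1/p = 1/0.002856″ = 350.14 pc.
μ = v_t / (4.74 d) = 8.67 / (4.74 × 350.14) = 8.67 / 1659.7 = 0.0052238 ″/yr = 5.2238 mas/yr.

5.224 mas/yr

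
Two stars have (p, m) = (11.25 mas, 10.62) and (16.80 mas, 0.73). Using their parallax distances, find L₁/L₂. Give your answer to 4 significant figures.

d₁ = 1/p₁ = 1/0.01125″ = 88.889 pc; d₂ = 1/p₂ = 1/0.01680″ = 59.524 pc.
M₁ = m₁ − 5 log₁₀ d₁ + 5 = 10.62 − 9.7442 + 5 = 5.8758.
M₂ = 0.73 − 8.8735 + 5 = -3.1435.
L₁/L₂ = 10^(0.4(M₂ − M₁)) = 10^(0.4 × (-9.0193)) = 10^(-3.60772) = 0.00024676.

L₁/L₂ = 0.0002468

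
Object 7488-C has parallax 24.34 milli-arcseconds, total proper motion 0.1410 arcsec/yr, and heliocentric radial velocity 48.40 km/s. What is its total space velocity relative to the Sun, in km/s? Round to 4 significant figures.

55.65 km/s

d = 1/p = 1/0.02434″ = 41.085 pc.
v_t = 4.740 μ d = 4.740 × 0.1410 × 41.085 = 27.459 km/s.
v = √(v_r² + v_t²) = √(48.40² + 27.459²) = √3096.56 = 55.647 km/s.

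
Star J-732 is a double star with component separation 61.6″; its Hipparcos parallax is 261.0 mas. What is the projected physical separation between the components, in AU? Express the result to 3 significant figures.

d = 1/p = 1/0.2610″ = 3.8314 pc.
At distance d (pc), an angle of θ arcsec spans θ·d AU: s = 61.6 × 3.8314 = 236.01 AU.

236 AU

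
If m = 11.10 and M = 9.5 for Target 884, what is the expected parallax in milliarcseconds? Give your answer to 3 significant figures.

47.9 mas

m − M = 11.10 − 9.5 = 1.60.
d = 10^((m−M)/5 + 1) = 10^1.320 = 20.893 pc.
p = 1/d = 1/20.893 = 0.047863 arcsec = 47.863 mas.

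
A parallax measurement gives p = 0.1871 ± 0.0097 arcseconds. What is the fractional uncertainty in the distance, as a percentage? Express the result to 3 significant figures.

For d = 1/p, |σ_d/d| = |σ_p/p|.
σ_p/p = 0.0097 / 0.1871 = 0.051844 = 5.1844%.

5.18%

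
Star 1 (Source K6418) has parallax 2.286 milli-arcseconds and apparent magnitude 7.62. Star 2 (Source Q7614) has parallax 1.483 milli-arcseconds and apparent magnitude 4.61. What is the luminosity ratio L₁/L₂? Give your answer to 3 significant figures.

d₁ = 1/p₁ = 1/0.002286″ = 437.45 pc; d₂ = 1/p₂ = 1/0.001483″ = 674.31 pc.
M₁ = m₁ − 5 log₁₀ d₁ + 5 = 7.62 − 13.2046 + 5 = -0.5846.
M₂ = 4.61 − 14.1443 + 5 = -4.5343.
L₁/L₂ = 10^(0.4(M₂ − M₁)) = 10^(0.4 × (-3.9497)) = 10^(-1.57988) = 0.02631.

L₁/L₂ = 0.0263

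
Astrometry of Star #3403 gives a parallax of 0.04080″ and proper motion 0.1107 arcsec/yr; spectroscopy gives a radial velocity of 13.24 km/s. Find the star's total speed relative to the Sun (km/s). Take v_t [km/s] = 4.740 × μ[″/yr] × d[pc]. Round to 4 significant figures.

18.46 km/s

d = 1/p = 1/0.04080″ = 24.51 pc.
v_t = 4.740 μ d = 4.740 × 0.1107 × 24.51 = 12.861 km/s.
v = √(v_r² + v_t²) = √(13.24² + 12.861²) = √340.703 = 18.458 km/s.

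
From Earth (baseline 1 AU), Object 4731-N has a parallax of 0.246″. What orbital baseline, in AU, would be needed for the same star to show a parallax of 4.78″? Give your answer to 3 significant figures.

19.4 AU

Parallax scales linearly with baseline: p ∝ B, so B = p_target / p_Earth × 1 AU.
B = 4.78 / 0.246 = 19.431 AU.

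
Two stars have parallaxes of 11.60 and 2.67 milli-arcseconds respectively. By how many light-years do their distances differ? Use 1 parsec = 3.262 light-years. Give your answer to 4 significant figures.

940.5 ly

d_A = 1/0.01160″ = 86.207 pc; d_B = 1/0.002670″ = 374.53 pc.
|d_B − d_A| = |374.53 − 86.207| = 288.32 pc = 288.32 × 3.262 ly = 940.5 ly.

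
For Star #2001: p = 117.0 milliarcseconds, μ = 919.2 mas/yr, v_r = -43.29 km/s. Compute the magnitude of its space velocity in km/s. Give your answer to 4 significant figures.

57.10 km/s

d = 1/p = 1/0.1170″ = 8.547 pc.
μ = 919.2 mas/yr = 0.9192 ″/yr.
v_t = 4.740 μ d = 4.740 × 0.9192 × 8.547 = 37.239 km/s.
v = √(v_r² + v_t²) = √((-43.29)² + 37.239²) = √3260.77 = 57.103 km/s.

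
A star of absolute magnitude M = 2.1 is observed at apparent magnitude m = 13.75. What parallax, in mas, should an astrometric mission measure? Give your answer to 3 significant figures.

m − M = 13.75 − 2.1 = 11.65.
d = 10^((m−M)/5 + 1) = 10^3.330 = 2138 pc.
p = 1/d = 1/2138 = 0.00046773 arcsec = 0.46773 mas.

0.468 mas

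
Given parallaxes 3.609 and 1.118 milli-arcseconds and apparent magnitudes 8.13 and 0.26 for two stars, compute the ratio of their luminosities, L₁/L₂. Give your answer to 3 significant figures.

L₁/L₂ = 6.83 × 10^-5

d₁ = 1/p₁ = 1/0.003609″ = 277.09 pc; d₂ = 1/p₂ = 1/0.001118″ = 894.45 pc.
M₁ = m₁ − 5 log₁₀ d₁ + 5 = 8.13 − 12.2131 + 5 = 0.9169.
M₂ = 0.26 − 14.7578 + 5 = -9.4978.
L₁/L₂ = 10^(0.4(M₂ − M₁)) = 10^(0.4 × (-10.4147)) = 10^(-4.16588) = 0.000068253.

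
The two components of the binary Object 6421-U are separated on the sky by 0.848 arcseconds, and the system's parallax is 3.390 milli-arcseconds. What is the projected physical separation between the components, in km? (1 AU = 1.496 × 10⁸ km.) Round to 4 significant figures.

3.742 × 10^10 km

d = 1/p = 1/0.003390″ = 294.99 pc.
At distance d (pc), an angle of θ arcsec spans θ·d AU: s = 0.848 × 294.99 = 250.15 AU.
= 250.15 × 1.496 × 10⁸ km = 3.7422 × 10^10 km.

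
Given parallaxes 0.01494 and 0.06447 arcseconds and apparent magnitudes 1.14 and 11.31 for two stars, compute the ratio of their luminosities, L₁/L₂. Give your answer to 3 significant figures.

d₁ = 1/p₁ = 1/0.01494″ = 66.934 pc; d₂ = 1/p₂ = 1/0.06447″ = 15.511 pc.
M₁ = m₁ − 5 log₁₀ d₁ + 5 = 1.14 − 9.1282 + 5 = -2.9882.
M₂ = 11.31 − 5.9532 + 5 = 10.3568.
L₁/L₂ = 10^(0.4(M₂ − M₁)) = 10^(0.4 × 13.3450) = 10^5.33800 = 2.1777 × 10^5.

L₁/L₂ = 218000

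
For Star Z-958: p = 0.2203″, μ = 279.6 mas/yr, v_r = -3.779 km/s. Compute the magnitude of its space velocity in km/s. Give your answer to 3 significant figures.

7.10 km/s

d = 1/p = 1/0.2203″ = 4.5393 pc.
μ = 279.6 mas/yr = 0.2796 ″/yr.
v_t = 4.740 μ d = 4.740 × 0.2796 × 4.5393 = 6.016 km/s.
v = √(v_r² + v_t²) = √((-3.779)² + 6.016²) = √50.4731 = 7.1044 km/s.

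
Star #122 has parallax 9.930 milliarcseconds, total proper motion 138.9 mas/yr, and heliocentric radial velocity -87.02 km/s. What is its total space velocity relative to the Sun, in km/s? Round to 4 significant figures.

d = 1/p = 1/0.009930″ = 100.7 pc.
μ = 138.9 mas/yr = 0.1389 ″/yr.
v_t = 4.740 μ d = 4.740 × 0.1389 × 100.7 = 66.299 km/s.
v = √(v_r² + v_t²) = √((-87.02)² + 66.299²) = √11968 = 109.4 km/s.

109.4 km/s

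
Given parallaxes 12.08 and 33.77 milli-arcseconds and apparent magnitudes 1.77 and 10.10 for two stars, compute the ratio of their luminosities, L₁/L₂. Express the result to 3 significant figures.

d₁ = 1/p₁ = 1/0.01208″ = 82.781 pc; d₂ = 1/p₂ = 1/0.03377″ = 29.612 pc.
M₁ = m₁ − 5 log₁₀ d₁ + 5 = 1.77 − 9.5897 + 5 = -2.8197.
M₂ = 10.10 − 7.3573 + 5 = 7.7427.
L₁/L₂ = 10^(0.4(M₂ − M₁)) = 10^(0.4 × 10.5624) = 10^4.22496 = 16786.

L₁/L₂ = 16800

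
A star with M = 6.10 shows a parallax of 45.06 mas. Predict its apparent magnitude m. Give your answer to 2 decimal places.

m = 7.83

d = 1/p = 1/0.04506″ = 22.193 pc.
m − M = 5 log₁₀ d − 5 = 5 log₁₀(22.193) − 5 = 6.7311 − 5 = 1.7311.
m = M + (m − M) = 6.10 + 1.7311 = 7.83.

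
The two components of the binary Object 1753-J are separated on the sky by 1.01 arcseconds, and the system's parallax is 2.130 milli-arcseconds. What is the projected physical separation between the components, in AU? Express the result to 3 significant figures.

d = 1/p = 1/0.002130″ = 469.48 pc.
At distance d (pc), an angle of θ arcsec spans θ·d AU: s = 1.01 × 469.48 = 474.17 AU.

474 AU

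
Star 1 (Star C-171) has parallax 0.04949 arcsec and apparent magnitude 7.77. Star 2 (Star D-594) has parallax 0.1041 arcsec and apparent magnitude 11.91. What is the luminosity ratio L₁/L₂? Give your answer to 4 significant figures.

d₁ = 1/p₁ = 1/0.04949″ = 20.206 pc; d₂ = 1/p₂ = 1/0.1041″ = 9.6061 pc.
M₁ = m₁ − 5 log₁₀ d₁ + 5 = 7.77 − 6.5274 + 5 = 6.2426.
M₂ = 11.91 − 4.9127 + 5 = 11.9973.
L₁/L₂ = 10^(0.4(M₂ − M₁)) = 10^(0.4 × 5.7547) = 10^2.30188 = 200.39.

L₁/L₂ = 200.4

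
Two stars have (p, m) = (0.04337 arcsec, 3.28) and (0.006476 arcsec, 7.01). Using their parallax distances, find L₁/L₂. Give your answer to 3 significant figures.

L₁/L₂ = 0.692

d₁ = 1/p₁ = 1/0.04337″ = 23.057 pc; d₂ = 1/p₂ = 1/0.006476″ = 154.42 pc.
M₁ = m₁ − 5 log₁₀ d₁ + 5 = 3.28 − 6.8140 + 5 = 1.4660.
M₂ = 7.01 − 10.9435 + 5 = 1.0665.
L₁/L₂ = 10^(0.4(M₂ − M₁)) = 10^(0.4 × (-0.3995)) = 10^(-0.15980) = 0.69215.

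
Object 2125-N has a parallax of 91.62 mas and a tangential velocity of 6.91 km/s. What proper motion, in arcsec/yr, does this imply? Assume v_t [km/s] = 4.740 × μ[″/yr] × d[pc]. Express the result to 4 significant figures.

d = 1/p = 1/0.09162″ = 10.915 pc.
μ = v_t / (4.74 d) = 6.91 / (4.74 × 10.915) = 6.91 / 51.737 = 0.13356 ″/yr.

0.1336 arcsec/yr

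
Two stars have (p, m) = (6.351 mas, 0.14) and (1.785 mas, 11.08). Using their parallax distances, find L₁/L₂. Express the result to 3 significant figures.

L₁/L₂ = 1880

d₁ = 1/p₁ = 1/0.006351″ = 157.46 pc; d₂ = 1/p₂ = 1/0.001785″ = 560.22 pc.
M₁ = m₁ − 5 log₁₀ d₁ + 5 = 0.14 − 10.9859 + 5 = -5.8459.
M₂ = 11.08 − 13.7418 + 5 = 2.3382.
L₁/L₂ = 10^(0.4(M₂ − M₁)) = 10^(0.4 × 8.1841) = 10^3.27364 = 1877.8.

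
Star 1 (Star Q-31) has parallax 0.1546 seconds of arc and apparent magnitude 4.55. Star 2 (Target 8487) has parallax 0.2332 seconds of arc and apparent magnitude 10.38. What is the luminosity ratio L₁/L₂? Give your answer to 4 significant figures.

L₁/L₂ = 488.7

d₁ = 1/p₁ = 1/0.1546″ = 6.4683 pc; d₂ = 1/p₂ = 1/0.2332″ = 4.2882 pc.
M₁ = m₁ − 5 log₁₀ d₁ + 5 = 4.55 − 4.0540 + 5 = 5.4960.
M₂ = 10.38 − 3.1614 + 5 = 12.2186.
L₁/L₂ = 10^(0.4(M₂ − M₁)) = 10^(0.4 × 6.7226) = 10^2.68904 = 488.7.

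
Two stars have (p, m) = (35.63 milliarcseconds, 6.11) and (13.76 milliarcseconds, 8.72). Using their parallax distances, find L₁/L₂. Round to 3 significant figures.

L₁/L₂ = 1.65

d₁ = 1/p₁ = 1/0.03563″ = 28.066 pc; d₂ = 1/p₂ = 1/0.01376″ = 72.674 pc.
M₁ = m₁ − 5 log₁₀ d₁ + 5 = 6.11 − 7.2409 + 5 = 3.8691.
M₂ = 8.72 − 9.3069 + 5 = 4.4131.
L₁/L₂ = 10^(0.4(M₂ − M₁)) = 10^(0.4 × 0.5440) = 10^0.21760 = 1.6504.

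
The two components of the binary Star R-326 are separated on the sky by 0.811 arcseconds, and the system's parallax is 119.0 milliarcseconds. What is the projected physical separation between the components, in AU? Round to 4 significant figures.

6.815 AU

d = 1/p = 1/0.1190″ = 8.4034 pc.
At distance d (pc), an angle of θ arcsec spans θ·d AU: s = 0.811 × 8.4034 = 6.8152 AU.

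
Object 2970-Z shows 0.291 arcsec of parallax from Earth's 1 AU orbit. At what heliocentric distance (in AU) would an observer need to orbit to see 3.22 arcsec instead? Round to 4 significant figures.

11.07 AU

Parallax scales linearly with baseline: p ∝ B, so B = p_target / p_Earth × 1 AU.
B = 3.22 / 0.291 = 11.065 AU.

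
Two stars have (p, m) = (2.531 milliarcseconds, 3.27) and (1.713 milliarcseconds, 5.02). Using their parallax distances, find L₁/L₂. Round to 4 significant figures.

d₁ = 1/p₁ = 1/0.002531″ = 395.1 pc; d₂ = 1/p₂ = 1/0.001713″ = 583.77 pc.
M₁ = m₁ − 5 log₁₀ d₁ + 5 = 3.27 − 12.9835 + 5 = -4.7135.
M₂ = 5.02 − 13.8312 + 5 = -3.8112.
L₁/L₂ = 10^(0.4(M₂ − M₁)) = 10^(0.4 × 0.9023) = 10^0.36092 = 2.2957.

L₁/L₂ = 2.296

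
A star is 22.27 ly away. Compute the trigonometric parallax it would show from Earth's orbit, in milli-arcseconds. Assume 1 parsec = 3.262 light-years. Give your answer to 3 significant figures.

d = 22.27 ly ÷ 3.262 = 6.8271 pc.
p = 1/d = 1/6.8271 = 0.14648 arcsec.
= 0.14648 × 1000 = 146.48 mas.

146 mas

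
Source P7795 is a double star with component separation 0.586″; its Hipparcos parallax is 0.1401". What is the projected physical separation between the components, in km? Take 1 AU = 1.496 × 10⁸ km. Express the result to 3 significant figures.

6.26 × 10^8 km

d = 1/p = 1/0.1401″ = 7.1378 pc.
At distance d (pc), an angle of θ arcsec spans θ·d AU: s = 0.586 × 7.1378 = 4.1828 AU.
= 4.1828 × 1.496 × 10⁸ km = 6.2575 × 10^8 km.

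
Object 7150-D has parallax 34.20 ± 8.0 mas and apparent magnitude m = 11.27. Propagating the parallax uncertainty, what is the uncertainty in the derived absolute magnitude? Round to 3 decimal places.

M = m − 5 log₁₀ d + 5 = m + 5 log₁₀ p + 5, so ∂M/∂p = 5/(p ln 10).
σ_M = (5/ln 10) · (σ_p/p) = 2.1715 × 8.0/34.20 = 2.1715 × 0.23392 = 0.50796.

σ_M = 0.508 mag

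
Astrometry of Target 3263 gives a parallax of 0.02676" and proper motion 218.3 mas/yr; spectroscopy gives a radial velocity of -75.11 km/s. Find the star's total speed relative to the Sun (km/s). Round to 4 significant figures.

84.48 km/s

d = 1/p = 1/0.02676″ = 37.369 pc.
μ = 218.3 mas/yr = 0.2183 ″/yr.
v_t = 4.740 μ d = 4.740 × 0.2183 × 37.369 = 38.667 km/s.
v = √(v_r² + v_t²) = √((-75.11)² + 38.667²) = √7136.65 = 84.479 km/s.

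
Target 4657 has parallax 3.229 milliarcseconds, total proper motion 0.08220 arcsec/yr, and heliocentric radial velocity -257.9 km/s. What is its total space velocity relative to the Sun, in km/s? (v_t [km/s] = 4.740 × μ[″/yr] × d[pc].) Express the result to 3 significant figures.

d = 1/p = 1/0.003229″ = 309.69 pc.
v_t = 4.740 μ d = 4.740 × 0.08220 × 309.69 = 120.66 km/s.
v = √(v_r² + v_t²) = √((-257.9)² + 120.66²) = √81071.2 = 284.73 km/s.

285 km/s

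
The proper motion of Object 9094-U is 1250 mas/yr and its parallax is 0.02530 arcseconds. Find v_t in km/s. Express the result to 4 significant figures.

d = 1/p = 1/0.02530″ = 39.526 pc.
μ = 1250 mas/yr = 1.25 ″/yr.
v_t = 4.74 × μ × d = 4.74 × 1.25 × 39.526 = 234.19 km/s.

234.2 km/s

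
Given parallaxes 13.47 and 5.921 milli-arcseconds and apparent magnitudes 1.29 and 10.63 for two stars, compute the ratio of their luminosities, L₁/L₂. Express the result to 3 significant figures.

d₁ = 1/p₁ = 1/0.01347″ = 74.239 pc; d₂ = 1/p₂ = 1/0.005921″ = 168.89 pc.
M₁ = m₁ − 5 log₁₀ d₁ + 5 = 1.29 − 9.3532 + 5 = -3.0632.
M₂ = 10.63 − 11.1380 + 5 = 4.4920.
L₁/L₂ = 10^(0.4(M₂ − M₁)) = 10^(0.4 × 7.5552) = 10^3.02208 = 1052.2.

L₁/L₂ = 1050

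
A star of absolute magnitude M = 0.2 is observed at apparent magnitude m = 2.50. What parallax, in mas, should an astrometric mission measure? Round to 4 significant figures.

m − M = 2.50 − 0.2 = 2.30.
d = 10^((m−M)/5 + 1) = 10^1.460 = 28.84 pc.
p = 1/d = 1/28.84 = 0.034674 arcsec = 34.674 mas.

34.67 mas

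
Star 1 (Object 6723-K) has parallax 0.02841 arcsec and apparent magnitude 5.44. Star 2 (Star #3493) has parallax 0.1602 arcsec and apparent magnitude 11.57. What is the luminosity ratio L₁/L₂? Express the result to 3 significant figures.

L₁/L₂ = 9000

d₁ = 1/p₁ = 1/0.02841″ = 35.199 pc; d₂ = 1/p₂ = 1/0.1602″ = 6.2422 pc.
M₁ = m₁ − 5 log₁₀ d₁ + 5 = 5.44 − 7.7327 + 5 = 2.7073.
M₂ = 11.57 − 3.9767 + 5 = 12.5933.
L₁/L₂ = 10^(0.4(M₂ − M₁)) = 10^(0.4 × 9.8860) = 10^3.95440 = 9003.3.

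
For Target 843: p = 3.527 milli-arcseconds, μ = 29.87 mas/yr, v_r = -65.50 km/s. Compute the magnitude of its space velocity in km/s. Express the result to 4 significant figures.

d = 1/p = 1/0.003527″ = 283.53 pc.
μ = 29.87 mas/yr = 0.02987 ″/yr.
v_t = 4.740 μ d = 4.740 × 0.02987 × 283.53 = 40.143 km/s.
v = √(v_r² + v_t²) = √((-65.50)² + 40.143²) = √5901.71 = 76.823 km/s.

76.82 km/s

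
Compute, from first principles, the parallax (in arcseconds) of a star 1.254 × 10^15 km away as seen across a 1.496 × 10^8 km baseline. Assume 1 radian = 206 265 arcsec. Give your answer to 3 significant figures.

0.0246 arcsec

θ ≈ B/d = (1.496 × 10^8) / (1.254 × 10^15) = 1.1930 × 10^-7 rad.
In arcseconds: 1.1930 × 10^-7 × 206265 = 0.024607″.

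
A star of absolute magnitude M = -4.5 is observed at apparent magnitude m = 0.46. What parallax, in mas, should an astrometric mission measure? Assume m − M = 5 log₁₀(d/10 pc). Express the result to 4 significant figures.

m − M = 0.46 − (-4.5) = 4.96.
d = 10^((m−M)/5 + 1) = 10^1.992 = 98.175 pc.
p = 1/d = 1/98.175 = 0.010186 arcsec = 10.186 mas.

10.19 mas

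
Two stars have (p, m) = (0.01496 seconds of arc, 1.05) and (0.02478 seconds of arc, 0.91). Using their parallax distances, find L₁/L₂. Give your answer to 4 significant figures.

d₁ = 1/p₁ = 1/0.01496″ = 66.845 pc; d₂ = 1/p₂ = 1/0.02478″ = 40.355 pc.
M₁ = m₁ − 5 log₁₀ d₁ + 5 = 1.05 − 9.1253 + 5 = -3.0753.
M₂ = 0.91 − 8.0295 + 5 = -2.1195.
L₁/L₂ = 10^(0.4(M₂ − M₁)) = 10^(0.4 × 0.9558) = 10^0.38232 = 2.4117.

L₁/L₂ = 2.412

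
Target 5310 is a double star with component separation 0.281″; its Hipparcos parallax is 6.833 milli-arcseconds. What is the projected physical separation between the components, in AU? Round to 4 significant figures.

41.12 AU

d = 1/p = 1/0.006833″ = 146.35 pc.
At distance d (pc), an angle of θ arcsec spans θ·d AU: s = 0.281 × 146.35 = 41.124 AU.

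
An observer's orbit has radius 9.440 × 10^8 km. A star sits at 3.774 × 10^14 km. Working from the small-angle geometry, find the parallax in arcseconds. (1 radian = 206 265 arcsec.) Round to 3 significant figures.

θ ≈ B/d = (9.440 × 10^8) / (3.774 × 10^14) = 2.5013 × 10^-6 rad.
In arcseconds: 2.5013 × 10^-6 × 206265 = 0.51593″.

0.516 arcsec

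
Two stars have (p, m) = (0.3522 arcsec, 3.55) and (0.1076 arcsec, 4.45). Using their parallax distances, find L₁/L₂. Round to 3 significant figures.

L₁/L₂ = 0.214

d₁ = 1/p₁ = 1/0.3522″ = 2.8393 pc; d₂ = 1/p₂ = 1/0.1076″ = 9.2937 pc.
M₁ = m₁ − 5 log₁₀ d₁ + 5 = 3.55 − 2.2661 + 5 = 6.2839.
M₂ = 4.45 − 4.8409 + 5 = 4.6091.
L₁/L₂ = 10^(0.4(M₂ − M₁)) = 10^(0.4 × (-1.6748)) = 10^(-0.66992) = 0.21384.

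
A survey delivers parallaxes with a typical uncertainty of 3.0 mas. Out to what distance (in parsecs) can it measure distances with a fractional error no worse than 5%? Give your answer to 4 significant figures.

σ_d/d = σ_p/p, so the condition is σ_p/p ≤ 0.05, i.e. p ≥ σ_p/0.05.
p_min = 3.0/0.05 = 60 mas = 0.06 arcsec.
d_max = 1/p_min = 1/0.06 = 16.667 pc.

16.67 pc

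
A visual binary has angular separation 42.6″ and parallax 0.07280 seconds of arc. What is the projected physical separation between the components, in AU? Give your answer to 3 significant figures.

d = 1/p = 1/0.07280″ = 13.736 pc.
At distance d (pc), an angle of θ arcsec spans θ·d AU: s = 42.6 × 13.736 = 585.15 AU.

585 AU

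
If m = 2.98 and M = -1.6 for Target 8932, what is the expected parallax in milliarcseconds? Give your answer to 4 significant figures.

12.13 mas

m − M = 2.98 − (-1.6) = 4.58.
d = 10^((m−M)/5 + 1) = 10^1.916 = 82.414 pc.
p = 1/d = 1/82.414 = 0.012134 arcsec = 12.134 mas.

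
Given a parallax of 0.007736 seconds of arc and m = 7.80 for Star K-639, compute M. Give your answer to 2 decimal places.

M = 2.24

d = 1/p = 1/0.007736″ = 129.27 pc.
m − M = 5 log₁₀(129.27) − 5 = 10.5575 − 5 = 5.5575.
M = m − (m − M) = 7.80 − 5.5575 = 2.24.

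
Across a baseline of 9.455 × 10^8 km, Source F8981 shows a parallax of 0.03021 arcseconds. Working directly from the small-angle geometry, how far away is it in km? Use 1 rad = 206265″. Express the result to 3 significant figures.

6.46 × 10^15 km

θ = 0.03021″ = 0.03021/206265 = 1.4646 × 10^-7 rad.
d = B/θ = (9.455 × 10^8) / (1.4646 × 10^-7) = 6.4557 × 10^15 km.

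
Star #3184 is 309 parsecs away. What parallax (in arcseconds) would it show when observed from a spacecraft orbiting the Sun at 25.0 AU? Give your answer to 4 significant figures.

p (arcsec) = B (AU) / d (pc).
p = 25.0 / 309 = 0.080906 arcsec.

0.08091 arcsec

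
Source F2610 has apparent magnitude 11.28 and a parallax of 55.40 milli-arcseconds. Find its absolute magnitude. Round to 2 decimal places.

d = 1/p = 1/0.05540″ = 18.051 pc.
m − M = 5 log₁₀(18.051) − 5 = 6.2825 − 5 = 1.2825.
M = m − (m − M) = 11.28 − 1.2825 = 10.00.

M = 10.00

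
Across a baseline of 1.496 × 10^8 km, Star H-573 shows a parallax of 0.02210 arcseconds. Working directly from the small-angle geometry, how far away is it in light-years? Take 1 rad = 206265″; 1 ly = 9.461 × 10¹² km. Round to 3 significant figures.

148 ly

θ = 0.02210″ = 0.02210/206265 = 1.0714 × 10^-7 rad.
d = B/θ = (1.496 × 10^8) / (1.0714 × 10^-7) = 1.3963 × 10^15 km = (1.3963 × 10^15) / (9.461 × 10^12) ly = 147.58 ly.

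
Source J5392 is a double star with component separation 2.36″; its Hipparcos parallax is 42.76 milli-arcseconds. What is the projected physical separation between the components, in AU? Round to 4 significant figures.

55.19 AU

d = 1/p = 1/0.04276″ = 23.386 pc.
At distance d (pc), an angle of θ arcsec spans θ·d AU: s = 2.36 × 23.386 = 55.191 AU.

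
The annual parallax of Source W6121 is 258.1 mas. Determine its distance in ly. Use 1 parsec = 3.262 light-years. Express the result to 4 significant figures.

12.64 ly

p = 258.1 mas = 0.2581 arcsec.
d = 1/p = 1/0.2581 = 3.8745 pc.
In light-years: 3.8745 × 3.262 = 12.639 ly.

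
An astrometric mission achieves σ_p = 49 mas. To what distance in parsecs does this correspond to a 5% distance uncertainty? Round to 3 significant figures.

1.02 pc

σ_d/d = σ_p/p, so the condition is σ_p/p ≤ 0.05, i.e. p ≥ σ_p/0.05.
p_min = 49/0.05 = 980 mas = 0.98 arcsec.
d_max = 1/p_min = 1/0.98 = 1.0204 pc.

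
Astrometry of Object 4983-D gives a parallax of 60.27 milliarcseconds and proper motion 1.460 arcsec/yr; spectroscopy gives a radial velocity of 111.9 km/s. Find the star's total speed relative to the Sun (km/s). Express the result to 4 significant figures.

160.3 km/s

d = 1/p = 1/0.06027″ = 16.592 pc.
v_t = 4.740 μ d = 4.740 × 1.460 × 16.592 = 114.82 km/s.
v = √(v_r² + v_t²) = √(111.9² + 114.82²) = √25705.2 = 160.33 km/s.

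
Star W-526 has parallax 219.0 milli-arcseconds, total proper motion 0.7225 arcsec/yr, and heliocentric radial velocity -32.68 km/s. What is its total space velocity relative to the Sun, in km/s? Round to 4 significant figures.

d = 1/p = 1/0.2190″ = 4.5662 pc.
v_t = 4.740 μ d = 4.740 × 0.7225 × 4.5662 = 15.638 km/s.
v = √(v_r² + v_t²) = √((-32.68)² + 15.638²) = √1312.53 = 36.229 km/s.

36.23 km/s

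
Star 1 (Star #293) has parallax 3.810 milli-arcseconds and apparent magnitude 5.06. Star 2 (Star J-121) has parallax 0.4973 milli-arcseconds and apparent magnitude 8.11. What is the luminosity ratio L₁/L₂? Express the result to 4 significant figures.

L₁/L₂ = 0.2827

d₁ = 1/p₁ = 1/0.003810″ = 262.47 pc; d₂ = 1/p₂ = 1/0.0004973″ = 2010.9 pc.
M₁ = m₁ − 5 log₁₀ d₁ + 5 = 5.06 − 12.0954 + 5 = -2.0354.
M₂ = 8.11 − 16.5170 + 5 = -3.4070.
L₁/L₂ = 10^(0.4(M₂ − M₁)) = 10^(0.4 × (-1.3716)) = 10^(-0.54864) = 0.28272.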